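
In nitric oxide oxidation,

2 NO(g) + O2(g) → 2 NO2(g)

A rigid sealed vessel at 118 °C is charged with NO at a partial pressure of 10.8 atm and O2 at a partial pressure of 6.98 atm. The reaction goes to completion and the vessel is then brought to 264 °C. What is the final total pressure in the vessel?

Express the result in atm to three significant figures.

At constant V, partial pressures at 118 °C are proportional to moles, so apply stoichiometry directly to pressures.
P(O2) required for 10.8 atm of NO = (1/2) × 10.8 = 5.400 atm; available 6.98 atm, so NO is limiting.
P(O2) remaining = 6.98 − (1/2) × 10.8 = 1.580 atm
P(gaseous products) = (2)/2 × 10.8 = 10.80 atm
P_total at 118 °C = 1.580 + 10.80 = 12.38 atm
Scaling to 264 °C: P = 12.38 × 537.15/391.15 = 17.00 atm

17.0 atm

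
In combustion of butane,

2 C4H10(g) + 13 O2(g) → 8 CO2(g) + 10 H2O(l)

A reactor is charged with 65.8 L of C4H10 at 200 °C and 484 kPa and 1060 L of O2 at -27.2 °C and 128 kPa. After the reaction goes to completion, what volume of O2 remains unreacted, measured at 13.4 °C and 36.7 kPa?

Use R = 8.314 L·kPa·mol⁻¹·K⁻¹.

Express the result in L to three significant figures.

891 L

n(C4H10) = PV/RT = (484 × 65.8) / (8.314 × 473.15) = 8.096 mol
n(O2) = PV/RT = (128 × 1060) / (8.314 × 245.95) = 66.35 mol
For 8.096 mol C4H10, stoichiometry requires (13/2) × 8.096 = 52.62 mol O2; 66.35 mol is available, so C4H10 is limiting.
n(O2) consumed = (13/2) × 8.096 = 52.62 mol; remaining = 66.35 − 52.62 = 13.73 mol
V(O2) = nRT/P = 13.73 × 8.314 × 286.55 / 36.7 = 891.3 L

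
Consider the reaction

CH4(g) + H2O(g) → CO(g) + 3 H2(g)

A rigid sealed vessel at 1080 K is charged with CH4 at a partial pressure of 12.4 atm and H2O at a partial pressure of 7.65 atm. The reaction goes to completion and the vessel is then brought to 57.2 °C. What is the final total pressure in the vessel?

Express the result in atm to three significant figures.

With V and T fixed, P_i ∝ n_i, so the mole ratios apply directly to partial pressures at 1080 K.
P(H2O) required for 12.4 atm of CH4 = (1/1) × 12.4 = 12.40 atm; available 7.65 atm, so H2O is limiting.
P(CH4) remaining = 12.4 − (1/1) × 7.65 = 4.750 atm
P(gaseous products) = (1+3)/1 × 7.65 = 30.60 atm
P_total at 1080 K = 4.750 + 30.60 = 35.35 atm
Scaling to 57.2 °C: P = 35.35 × 330.35/1080 = 10.81 atm

10.8 atm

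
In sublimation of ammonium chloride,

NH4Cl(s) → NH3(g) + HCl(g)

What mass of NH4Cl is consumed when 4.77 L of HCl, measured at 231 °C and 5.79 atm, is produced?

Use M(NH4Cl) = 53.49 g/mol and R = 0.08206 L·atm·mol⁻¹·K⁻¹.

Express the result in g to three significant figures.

n(HCl) = PV/RT = (5.79 × 4.77) / (0.08206 × 504.15) = 0.6676 mol
n(NH4Cl) = (1/1) × 0.6676 = 0.6676 mol
m(NH4Cl) = 0.6676 × 53.49 = 35.71 g

35.7 g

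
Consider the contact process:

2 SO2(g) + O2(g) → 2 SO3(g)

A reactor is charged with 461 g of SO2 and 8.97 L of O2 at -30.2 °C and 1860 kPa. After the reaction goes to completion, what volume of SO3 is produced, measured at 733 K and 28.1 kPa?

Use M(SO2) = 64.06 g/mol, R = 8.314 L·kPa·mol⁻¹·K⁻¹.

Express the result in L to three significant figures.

1560 L

n(SO2) = 461 / 64.06 = 7.196 mol
n(O2) = PV/RT = (1860 × 8.97) / (8.314 × 242.95) = 8.260 mol
For 7.196 mol SO2, stoichiometry requires (1/2) × 7.196 = 3.598 mol O2; 8.260 mol is available, so SO2 is limiting.
n(SO3) = (2/2) × 7.196 = 7.196 mol
V(SO3) = nRT/P = 7.196 × 8.314 × 733 / 28.1 = 1561 L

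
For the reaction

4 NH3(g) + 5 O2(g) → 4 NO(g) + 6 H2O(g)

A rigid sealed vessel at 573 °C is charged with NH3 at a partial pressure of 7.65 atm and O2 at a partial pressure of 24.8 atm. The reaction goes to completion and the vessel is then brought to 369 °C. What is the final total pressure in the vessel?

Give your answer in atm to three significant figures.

26.1 atm

Because the vessel is rigid and T is held at 573 °C, work the stoichiometry in partial pressures (P_i = n_iRT/V).
P(O2) required for 7.65 atm of NH3 = (5/4) × 7.65 = 9.562 atm; available 24.8 atm, so NH3 is limiting.
P(O2) remaining = 24.8 − (5/4) × 7.65 = 15.24 atm
P(gaseous products) = (4+6)/4 × 7.65 = 19.12 atm
P_total at 573 °C = 15.24 + 19.12 = 34.36 atm
Scaling to 369 °C: P = 34.36 × 642.15/846.15 = 26.08 atm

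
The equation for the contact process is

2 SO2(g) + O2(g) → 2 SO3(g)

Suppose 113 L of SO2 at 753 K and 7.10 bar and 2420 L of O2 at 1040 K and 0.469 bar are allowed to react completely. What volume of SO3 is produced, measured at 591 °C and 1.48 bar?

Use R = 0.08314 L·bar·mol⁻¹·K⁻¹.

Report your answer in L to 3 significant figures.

n(SO2) = PV/RT = (7.10 × 113) / (0.08314 × 753) = 12.82 mol
n(O2) = PV/RT = (0.469 × 2420) / (0.08314 × 1040) = 13.13 mol
For 12.82 mol SO2, stoichiometry requires (1/2) × 12.82 = 6.410 mol O2; 13.13 mol is available, so SO2 is limiting.
n(SO3) = (2/2) × 12.82 = 12.82 mol
V(SO3) = nRT/P = 12.82 × 0.08314 × 864.15 / 1.48 = 622.3 L

622 L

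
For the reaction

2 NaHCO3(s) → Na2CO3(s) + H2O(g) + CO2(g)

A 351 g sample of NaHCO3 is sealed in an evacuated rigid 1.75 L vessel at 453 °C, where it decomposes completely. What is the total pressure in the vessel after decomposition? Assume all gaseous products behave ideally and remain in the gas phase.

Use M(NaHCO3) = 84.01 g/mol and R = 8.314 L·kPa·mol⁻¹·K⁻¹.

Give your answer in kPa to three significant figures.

14400 kPa

n(NaHCO3) = 351 / 84.01 = 4.178 mol
n(gas produced) = (2/2) × 4.178 = 4.178 mol
P = nRT/V = 4.178 × 8.314 × 726.15 / 1.75 = 14410 kPa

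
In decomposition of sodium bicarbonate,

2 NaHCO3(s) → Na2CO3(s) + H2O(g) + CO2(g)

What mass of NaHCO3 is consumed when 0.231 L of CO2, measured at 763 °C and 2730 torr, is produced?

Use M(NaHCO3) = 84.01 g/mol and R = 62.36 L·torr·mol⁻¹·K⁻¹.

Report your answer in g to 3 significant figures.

1.64 g

n(CO2) = PV/RT = (2730 × 0.231) / (62.36 × 1036.15) = 0.009760 mol
n(NaHCO3) = (2/1) × 0.009760 = 0.01952 mol
m(NaHCO3) = 0.01952 × 84.01 = 1.640 g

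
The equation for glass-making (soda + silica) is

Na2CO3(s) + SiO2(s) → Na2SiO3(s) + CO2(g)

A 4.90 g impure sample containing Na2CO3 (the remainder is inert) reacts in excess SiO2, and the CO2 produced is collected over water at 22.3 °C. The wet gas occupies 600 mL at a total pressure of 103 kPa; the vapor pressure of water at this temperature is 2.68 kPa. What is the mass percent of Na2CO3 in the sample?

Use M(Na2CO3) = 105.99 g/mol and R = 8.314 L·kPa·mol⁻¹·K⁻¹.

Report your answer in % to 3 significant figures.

P(CO2) = 103 − 2.68 = 100.3 kPa
n(CO2) = PV/RT = (100.3 × 0.6000) / (8.314 × 295.45) = 0.02450 mol
n(Na2CO3) = (1/1) × 0.02450 = 0.02450 mol
m(Na2CO3) = 0.02450 × 105.99 = 2.597 g
%Na2CO3 = 2.597 / 4.90 × 100 = 53.00%

53.0 %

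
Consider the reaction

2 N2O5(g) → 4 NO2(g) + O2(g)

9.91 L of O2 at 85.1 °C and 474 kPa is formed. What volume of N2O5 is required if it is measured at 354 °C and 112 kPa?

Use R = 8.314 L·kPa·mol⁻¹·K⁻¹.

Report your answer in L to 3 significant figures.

n(O2) = PV/RT = (474 × 9.91) / (8.314 × 358.25) = 1.577 mol
n(N2O5) = (2/1) × 1.577 = 3.154 mol
V = nRT/P = 3.154 × 8.314 × 627.15 / 112 = 146.8 L

147 L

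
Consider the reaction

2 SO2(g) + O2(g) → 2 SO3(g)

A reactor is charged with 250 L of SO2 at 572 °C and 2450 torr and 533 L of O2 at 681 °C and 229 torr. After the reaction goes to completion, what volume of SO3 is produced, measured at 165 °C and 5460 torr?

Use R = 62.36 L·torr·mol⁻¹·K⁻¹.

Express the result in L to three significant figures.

n(SO2) = PV/RT = (2450 × 250) / (62.36 × 845.15) = 11.62 mol
n(O2) = PV/RT = (229 × 533) / (62.36 × 954.15) = 2.051 mol
For 11.62 mol SO2, stoichiometry requires (1/2) × 11.62 = 5.810 mol O2; 2.051 mol is available, so O2 is limiting.
n(SO3) = (2/1) × 2.051 = 4.102 mol
V(SO3) = nRT/P = 4.102 × 62.36 × 438.15 / 5460 = 20.53 L

20.5 L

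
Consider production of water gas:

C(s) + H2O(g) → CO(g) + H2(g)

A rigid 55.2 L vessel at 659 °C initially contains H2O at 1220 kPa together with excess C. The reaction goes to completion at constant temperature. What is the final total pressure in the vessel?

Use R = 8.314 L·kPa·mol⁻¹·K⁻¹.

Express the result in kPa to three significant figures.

2440 kPa

Rigid vessel, constant T ⇒ P scales with total gas moles (1 → 2).
P_final = (2/1) × 1220 = 2440 kPa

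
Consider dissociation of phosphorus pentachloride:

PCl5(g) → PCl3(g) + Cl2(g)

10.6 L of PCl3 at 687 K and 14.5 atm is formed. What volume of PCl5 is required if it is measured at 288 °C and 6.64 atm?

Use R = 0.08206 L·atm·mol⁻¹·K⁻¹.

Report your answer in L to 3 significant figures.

18.9 L

n(PCl3) = PV/RT = (14.5 × 10.6) / (0.08206 × 687) = 2.726 mol
n(PCl5) = (1/1) × 2.726 = 2.726 mol
V = nRT/P = 2.726 × 0.08206 × 561.15 / 6.64 = 18.90 L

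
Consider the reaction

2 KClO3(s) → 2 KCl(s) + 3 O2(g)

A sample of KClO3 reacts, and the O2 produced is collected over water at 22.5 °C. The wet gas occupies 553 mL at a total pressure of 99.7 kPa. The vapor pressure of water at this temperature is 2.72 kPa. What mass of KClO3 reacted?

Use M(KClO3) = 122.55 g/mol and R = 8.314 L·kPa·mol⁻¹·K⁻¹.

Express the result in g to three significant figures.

1.78 g

P(O2) = 99.7 − 2.72 = 96.98 kPa
n(O2) = PV/RT = (96.98 × 0.5530) / (8.314 × 295.65) = 0.02182 mol
n(KClO3) = (2/3) × 0.02182 = 0.01455 mol
m(KClO3) = 0.01455 × 122.55 = 1.783 g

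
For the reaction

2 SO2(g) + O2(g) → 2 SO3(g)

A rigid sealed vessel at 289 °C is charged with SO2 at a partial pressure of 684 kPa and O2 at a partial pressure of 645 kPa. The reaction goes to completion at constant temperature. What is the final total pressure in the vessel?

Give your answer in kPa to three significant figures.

987 kPa

With V and T fixed, P_i ∝ n_i, so the mole ratios apply directly to partial pressures at 289 °C.
P(O2) required for 684 kPa of SO2 = (1/2) × 684 = 342.0 kPa; available 645 kPa, so SO2 is limiting.
P(O2) remaining = 645 − (1/2) × 684 = 303.0 kPa
P(gaseous products) = (2)/2 × 684 = 684.0 kPa
P_total at 289 °C = 303.0 + 684.0 = 987.0 kPa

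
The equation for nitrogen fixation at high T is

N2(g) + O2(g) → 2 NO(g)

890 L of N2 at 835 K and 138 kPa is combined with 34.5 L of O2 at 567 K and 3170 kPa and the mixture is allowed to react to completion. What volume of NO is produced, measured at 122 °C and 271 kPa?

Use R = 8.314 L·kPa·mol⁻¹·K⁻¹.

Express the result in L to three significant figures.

429 L

n(N2) = PV/RT = (138 × 890) / (8.314 × 835) = 17.69 mol
n(O2) = PV/RT = (3170 × 34.5) / (8.314 × 567) = 23.20 mol
For 17.69 mol N2, stoichiometry requires (1/1) × 17.69 = 17.69 mol O2; 23.20 mol is available, so N2 is limiting.
n(NO) = (2/1) × 17.69 = 35.38 mol
V(NO) = nRT/P = 35.38 × 8.314 × 395.15 / 271 = 428.9 L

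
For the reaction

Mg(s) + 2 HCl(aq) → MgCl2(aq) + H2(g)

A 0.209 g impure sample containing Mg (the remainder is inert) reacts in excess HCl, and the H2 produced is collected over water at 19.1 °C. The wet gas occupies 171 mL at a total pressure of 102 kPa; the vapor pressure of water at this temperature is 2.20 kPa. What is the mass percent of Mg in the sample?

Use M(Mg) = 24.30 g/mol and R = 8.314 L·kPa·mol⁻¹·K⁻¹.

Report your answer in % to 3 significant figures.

81.7 %

P(H2) = 102 − 2.20 = 99.80 kPa
n(H2) = PV/RT = (99.80 × 0.1710) / (8.314 × 292.25) = 0.007024 mol
n(Mg) = (1/1) × 0.007024 = 0.007024 mol
m(Mg) = 0.007024 × 24.30 = 0.1707 g
%Mg = 0.1707 / 0.209 × 100 = 81.67%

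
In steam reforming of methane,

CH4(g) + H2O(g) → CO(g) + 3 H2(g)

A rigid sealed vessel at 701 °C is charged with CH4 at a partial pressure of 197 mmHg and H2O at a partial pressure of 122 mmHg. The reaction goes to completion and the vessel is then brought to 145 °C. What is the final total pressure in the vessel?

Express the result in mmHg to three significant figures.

At constant V, partial pressures at 701 °C are proportional to moles, so apply stoichiometry directly to pressures.
P(H2O) required for 197 mmHg of CH4 = (1/1) × 197 = 197.0 mmHg; available 122 mmHg, so H2O is limiting.
P(CH4) remaining = 197 − (1/1) × 122 = 75.00 mmHg
P(gaseous products) = (1+3)/1 × 122 = 488.0 mmHg
P_total at 701 °C = 75.00 + 488.0 = 563.0 mmHg
Scaling to 145 °C: P = 563.0 × 418.15/974.15 = 241.7 mmHg

242 mmHg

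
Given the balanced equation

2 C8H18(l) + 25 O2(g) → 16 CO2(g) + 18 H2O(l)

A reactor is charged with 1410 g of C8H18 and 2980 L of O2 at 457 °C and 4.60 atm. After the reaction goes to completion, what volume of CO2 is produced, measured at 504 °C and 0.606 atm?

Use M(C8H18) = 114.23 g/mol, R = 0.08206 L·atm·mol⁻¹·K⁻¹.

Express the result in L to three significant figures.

n(C8H18) = 1410 / 114.23 = 12.34 mol
n(O2) = PV/RT = (4.60 × 2980) / (0.08206 × 730.15) = 228.8 mol
For 12.34 mol C8H18, stoichiometry requires (25/2) × 12.34 = 154.2 mol O2; 228.8 mol is available, so C8H18 is limiting.
n(CO2) = (16/2) × 12.34 = 98.72 mol
V(CO2) = nRT/P = 98.72 × 0.08206 × 777.15 / 0.606 = 10390 L

10400 L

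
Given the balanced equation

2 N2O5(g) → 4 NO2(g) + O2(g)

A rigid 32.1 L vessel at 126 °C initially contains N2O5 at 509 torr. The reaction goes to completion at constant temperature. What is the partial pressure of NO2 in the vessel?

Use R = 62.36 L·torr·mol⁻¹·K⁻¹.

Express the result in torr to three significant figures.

n(N2O5)₀ = PV/RT = (509 × 32.1) / (62.36 × 399.15) = 0.6564 mol
n(NO2) = (4/2) × 0.6564 = 1.313 mol
P(NO2) = nRT/V = 1.313 × 62.36 × 399.15 / 32.1 = 1018 torr

1020 torr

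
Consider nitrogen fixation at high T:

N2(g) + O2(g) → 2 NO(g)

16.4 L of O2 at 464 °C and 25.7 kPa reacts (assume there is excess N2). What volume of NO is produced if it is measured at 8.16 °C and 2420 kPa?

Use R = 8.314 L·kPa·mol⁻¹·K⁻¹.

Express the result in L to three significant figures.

n(O2) = PV/RT = (25.7 × 16.4) / (8.314 × 737.15) = 0.06877 mol
n(NO) = (2/1) × 0.06877 = 0.1375 mol
V = nRT/P = 0.1375 × 8.314 × 281.31 / 2420 = 0.1329 L

0.133 L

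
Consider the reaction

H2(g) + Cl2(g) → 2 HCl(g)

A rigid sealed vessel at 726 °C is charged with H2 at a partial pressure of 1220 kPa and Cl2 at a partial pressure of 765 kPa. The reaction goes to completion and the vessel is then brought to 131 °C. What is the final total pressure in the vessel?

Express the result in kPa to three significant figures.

With V and T fixed, P_i ∝ n_i, so the mole ratios apply directly to partial pressures at 726 °C.
P(Cl2) required for 1220 kPa of H2 = (1/1) × 1220 = 1220 kPa; available 765 kPa, so Cl2 is limiting.
P(H2) remaining = 1220 − (1/1) × 765 = 455.0 kPa
P(gaseous products) = (2)/1 × 765 = 1530 kPa
P_total at 726 °C = 455.0 + 1530 = 1985 kPa
Scaling to 131 °C: P = 1985 × 404.15/999.15 = 802.9 kPa

803 kPa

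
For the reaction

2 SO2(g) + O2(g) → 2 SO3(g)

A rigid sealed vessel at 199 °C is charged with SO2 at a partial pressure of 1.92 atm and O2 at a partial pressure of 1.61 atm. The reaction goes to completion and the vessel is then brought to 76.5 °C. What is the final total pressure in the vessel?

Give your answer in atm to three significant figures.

Because the vessel is rigid and T is held at 199 °C, work the stoichiometry in partial pressures (P_i = n_iRT/V).
P(O2) required for 1.92 atm of SO2 = (1/2) × 1.92 = 0.9600 atm; available 1.61 atm, so SO2 is limiting.
P(O2) remaining = 1.61 − (1/2) × 1.92 = 0.6500 atm
P(gaseous products) = (2)/2 × 1.92 = 1.920 atm
P_total at 199 °C = 0.6500 + 1.920 = 2.570 atm
Scaling to 76.5 °C: P = 2.570 × 349.65/472.15 = 1.903 atm

1.90 atm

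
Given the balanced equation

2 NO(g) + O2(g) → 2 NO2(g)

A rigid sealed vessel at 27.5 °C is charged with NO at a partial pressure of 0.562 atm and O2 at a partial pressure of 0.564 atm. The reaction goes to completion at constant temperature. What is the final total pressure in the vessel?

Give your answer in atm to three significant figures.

At constant V, partial pressures at 27.5 °C are proportional to moles, so apply stoichiometry directly to pressures.
P(O2) required for 0.562 atm of NO = (1/2) × 0.562 = 0.2810 atm; available 0.564 atm, so NO is limiting.
P(O2) remaining = 0.564 − (1/2) × 0.562 = 0.2830 atm
P(gaseous products) = (2)/2 × 0.562 = 0.5620 atm
P_total at 27.5 °C = 0.2830 + 0.5620 = 0.8450 atm

0.845 atm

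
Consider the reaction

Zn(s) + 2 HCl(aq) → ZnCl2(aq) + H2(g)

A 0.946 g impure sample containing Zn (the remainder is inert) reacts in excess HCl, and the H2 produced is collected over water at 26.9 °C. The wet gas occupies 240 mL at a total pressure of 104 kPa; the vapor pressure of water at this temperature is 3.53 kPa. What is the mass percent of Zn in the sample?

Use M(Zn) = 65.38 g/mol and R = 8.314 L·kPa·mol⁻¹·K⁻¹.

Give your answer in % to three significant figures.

66.8 %

P(H2) = 104 − 3.53 = 100.5 kPa
n(H2) = PV/RT = (100.5 × 0.2400) / (8.314 × 300.05) = 0.009669 mol
n(Zn) = (1/1) × 0.009669 = 0.009669 mol
m(Zn) = 0.009669 × 65.38 = 0.6322 g
%Zn = 0.6322 / 0.946 × 100 = 66.83%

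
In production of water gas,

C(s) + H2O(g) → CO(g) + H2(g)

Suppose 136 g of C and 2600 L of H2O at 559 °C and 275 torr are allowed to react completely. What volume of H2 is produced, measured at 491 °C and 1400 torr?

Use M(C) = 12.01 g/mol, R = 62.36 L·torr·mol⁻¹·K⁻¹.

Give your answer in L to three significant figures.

385 L

n(C) = 136 / 12.01 = 11.32 mol
n(H2O) = PV/RT = (275 × 2600) / (62.36 × 832.15) = 13.78 mol
For 11.32 mol C, stoichiometry requires (1/1) × 11.32 = 11.32 mol H2O; 13.78 mol is available, so C is limiting.
n(H2) = (1/1) × 11.32 = 11.32 mol
V(H2) = nRT/P = 11.32 × 62.36 × 764.15 / 1400 = 385.3 L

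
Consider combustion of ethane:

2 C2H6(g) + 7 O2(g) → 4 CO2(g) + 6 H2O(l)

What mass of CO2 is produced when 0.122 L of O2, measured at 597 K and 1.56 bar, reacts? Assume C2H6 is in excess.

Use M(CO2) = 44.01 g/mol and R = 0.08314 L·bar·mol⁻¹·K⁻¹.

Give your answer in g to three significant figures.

0.0964 g

n(O2) = PV/RT = (1.56 × 0.122) / (0.08314 × 597) = 0.003834 mol
n(CO2) = (4/7) × 0.003834 = 0.002191 mol
m(CO2) = 0.002191 × 44.01 = 0.09643 g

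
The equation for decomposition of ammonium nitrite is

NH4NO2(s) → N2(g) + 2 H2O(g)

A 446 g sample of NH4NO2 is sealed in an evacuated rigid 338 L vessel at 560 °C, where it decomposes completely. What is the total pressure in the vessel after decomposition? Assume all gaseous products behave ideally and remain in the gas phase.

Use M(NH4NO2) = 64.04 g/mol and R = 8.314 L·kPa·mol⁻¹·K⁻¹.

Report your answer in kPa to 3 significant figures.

n(NH4NO2) = 446 / 64.04 = 6.964 mol
n(gas produced) = (3/1) × 6.964 = 20.89 mol
P = nRT/V = 20.89 × 8.314 × 833.15 / 338 = 428.1 kPa

428 kPa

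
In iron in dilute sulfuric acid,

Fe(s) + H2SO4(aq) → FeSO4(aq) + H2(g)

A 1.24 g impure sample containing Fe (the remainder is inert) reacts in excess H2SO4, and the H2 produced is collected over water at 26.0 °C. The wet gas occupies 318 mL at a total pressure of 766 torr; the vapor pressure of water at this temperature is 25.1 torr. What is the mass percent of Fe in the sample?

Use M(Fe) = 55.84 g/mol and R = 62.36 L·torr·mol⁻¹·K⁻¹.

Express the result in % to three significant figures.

P(H2) = 766 − 25.1 = 740.9 torr
n(H2) = PV/RT = (740.9 × 0.3180) / (62.36 × 299.15) = 0.01263 mol
n(Fe) = (1/1) × 0.01263 = 0.01263 mol
m(Fe) = 0.01263 × 55.84 = 0.7053 g
%Fe = 0.7053 / 1.24 × 100 = 56.88%

56.9 %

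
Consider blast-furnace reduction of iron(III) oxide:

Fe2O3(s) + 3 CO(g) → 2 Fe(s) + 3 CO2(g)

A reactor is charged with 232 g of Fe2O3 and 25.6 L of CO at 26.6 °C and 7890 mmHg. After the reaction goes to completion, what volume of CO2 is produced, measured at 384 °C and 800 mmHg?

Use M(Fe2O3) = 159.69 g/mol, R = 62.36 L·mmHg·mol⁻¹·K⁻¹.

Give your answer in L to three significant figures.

223 L

n(Fe2O3) = 232 / 159.69 = 1.453 mol
n(CO) = PV/RT = (7890 × 25.6) / (62.36 × 299.75) = 10.81 mol
For 1.453 mol Fe2O3, stoichiometry requires (3/1) × 1.453 = 4.359 mol CO; 10.81 mol is available, so Fe2O3 is limiting.
n(CO2) = (3/1) × 1.453 = 4.359 mol
V(CO2) = nRT/P = 4.359 × 62.36 × 657.15 / 800 = 223.3 L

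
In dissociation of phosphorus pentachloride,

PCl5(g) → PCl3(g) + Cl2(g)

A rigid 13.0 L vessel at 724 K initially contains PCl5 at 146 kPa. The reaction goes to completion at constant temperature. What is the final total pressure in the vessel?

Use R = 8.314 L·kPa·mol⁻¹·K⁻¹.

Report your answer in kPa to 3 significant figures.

Rigid vessel, constant T ⇒ P scales with total gas moles (1 → 2).
P_final = (2/1) × 146 = 292.0 kPa

292 kPa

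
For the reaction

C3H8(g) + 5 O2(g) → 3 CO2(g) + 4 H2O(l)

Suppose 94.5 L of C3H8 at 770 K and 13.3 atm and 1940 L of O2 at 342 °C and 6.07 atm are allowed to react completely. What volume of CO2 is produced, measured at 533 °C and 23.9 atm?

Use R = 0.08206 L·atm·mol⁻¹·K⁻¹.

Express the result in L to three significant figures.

n(C3H8) = PV/RT = (13.3 × 94.5) / (0.08206 × 770) = 19.89 mol
n(O2) = PV/RT = (6.07 × 1940) / (0.08206 × 615.15) = 233.3 mol
For 19.89 mol C3H8, stoichiometry requires (5/1) × 19.89 = 99.45 mol O2; 233.3 mol is available, so C3H8 is limiting.
n(CO2) = (3/1) × 19.89 = 59.67 mol
V(CO2) = nRT/P = 59.67 × 0.08206 × 806.15 / 23.9 = 165.2 L

165 L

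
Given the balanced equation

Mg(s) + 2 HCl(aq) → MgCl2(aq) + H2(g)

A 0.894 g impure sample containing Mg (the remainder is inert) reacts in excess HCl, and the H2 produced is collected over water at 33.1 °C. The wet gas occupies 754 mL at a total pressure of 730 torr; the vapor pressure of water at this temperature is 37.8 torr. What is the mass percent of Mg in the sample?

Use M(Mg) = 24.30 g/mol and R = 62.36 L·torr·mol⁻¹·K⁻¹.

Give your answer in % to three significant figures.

74.3 %

P(H2) = 730 − 37.8 = 692.2 torr
n(H2) = PV/RT = (692.2 × 0.7540) / (62.36 × 306.25) = 0.02733 mol
n(Mg) = (1/1) × 0.02733 = 0.02733 mol
m(Mg) = 0.02733 × 24.30 = 0.6641 g
%Mg = 0.6641 / 0.894 × 100 = 74.28%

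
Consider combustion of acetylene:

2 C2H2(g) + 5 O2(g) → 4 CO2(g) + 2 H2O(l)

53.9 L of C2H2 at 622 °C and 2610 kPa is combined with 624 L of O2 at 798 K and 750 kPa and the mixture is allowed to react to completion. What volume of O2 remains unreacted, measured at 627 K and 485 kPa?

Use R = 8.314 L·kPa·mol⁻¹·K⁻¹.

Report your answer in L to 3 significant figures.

n(C2H2) = PV/RT = (2610 × 53.9) / (8.314 × 895.15) = 18.90 mol
n(O2) = PV/RT = (750 × 624) / (8.314 × 798) = 70.54 mol
For 18.90 mol C2H2, stoichiometry requires (5/2) × 18.90 = 47.25 mol O2; 70.54 mol is available, so C2H2 is limiting.
n(O2) consumed = (5/2) × 18.90 = 47.25 mol; remaining = 70.54 − 47.25 = 23.29 mol
V(O2) = nRT/P = 23.29 × 8.314 × 627 / 485 = 250.3 L

250 L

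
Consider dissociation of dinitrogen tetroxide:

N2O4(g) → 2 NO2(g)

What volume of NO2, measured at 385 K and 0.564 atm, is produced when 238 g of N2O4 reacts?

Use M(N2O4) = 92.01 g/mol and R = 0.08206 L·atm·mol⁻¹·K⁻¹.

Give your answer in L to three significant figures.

n(N2O4) = 238.0 / 92.01 = 2.587 mol
n(NO2) = (2/1) × 2.587 = 5.174 mol
V = nRT/P = 5.174 × 0.08206 × 385 / 0.564 = 289.8 L

290 L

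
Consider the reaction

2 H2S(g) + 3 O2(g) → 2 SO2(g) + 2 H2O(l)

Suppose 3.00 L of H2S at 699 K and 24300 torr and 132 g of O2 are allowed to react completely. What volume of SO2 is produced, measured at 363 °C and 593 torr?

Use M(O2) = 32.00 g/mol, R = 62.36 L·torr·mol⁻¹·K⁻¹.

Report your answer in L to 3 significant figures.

n(H2S) = PV/RT = (24300 × 3.00) / (62.36 × 699) = 1.672 mol
n(O2) = 132 / 32.00 = 4.125 mol
For 1.672 mol H2S, stoichiometry requires (3/2) × 1.672 = 2.508 mol O2; 4.125 mol is available, so H2S is limiting.
n(SO2) = (2/2) × 1.672 = 1.672 mol
V(SO2) = nRT/P = 1.672 × 62.36 × 636.15 / 593 = 111.9 L

112 L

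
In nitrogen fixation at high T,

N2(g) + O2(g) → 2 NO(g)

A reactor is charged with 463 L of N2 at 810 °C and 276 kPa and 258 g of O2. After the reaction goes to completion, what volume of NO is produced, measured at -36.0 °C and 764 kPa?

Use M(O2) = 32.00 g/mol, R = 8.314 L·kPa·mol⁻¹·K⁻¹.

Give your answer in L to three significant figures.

41.6 L

n(N2) = PV/RT = (276 × 463) / (8.314 × 1083.15) = 14.19 mol
n(O2) = 258 / 32.00 = 8.062 mol
For 14.19 mol N2, stoichiometry requires (1/1) × 14.19 = 14.19 mol O2; 8.062 mol is available, so O2 is limiting.
n(NO) = (2/1) × 8.062 = 16.12 mol
V(NO) = nRT/P = 16.12 × 8.314 × 237.15 / 764 = 41.60 L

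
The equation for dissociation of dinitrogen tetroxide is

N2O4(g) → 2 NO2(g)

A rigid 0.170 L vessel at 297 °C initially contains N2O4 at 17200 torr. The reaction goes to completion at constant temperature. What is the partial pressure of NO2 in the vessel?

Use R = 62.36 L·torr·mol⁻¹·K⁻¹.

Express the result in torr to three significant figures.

34400 torr

n(N2O4)₀ = PV/RT = (17200 × 0.170) / (62.36 × 570.15) = 0.08224 mol
n(NO2) = (2/1) × 0.08224 = 0.1645 mol
P(NO2) = nRT/V = 0.1645 × 62.36 × 570.15 / 0.170 = 34400 torr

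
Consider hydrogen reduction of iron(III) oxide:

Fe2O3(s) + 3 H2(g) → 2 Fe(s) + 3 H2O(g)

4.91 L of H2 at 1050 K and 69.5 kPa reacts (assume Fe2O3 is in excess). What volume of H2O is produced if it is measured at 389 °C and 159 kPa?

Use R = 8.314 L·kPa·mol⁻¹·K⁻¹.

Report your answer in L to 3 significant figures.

1.35 L

n(H2) = PV/RT = (69.5 × 4.91) / (8.314 × 1050) = 0.03909 mol
n(H2O) = (3/3) × 0.03909 = 0.03909 mol
V = nRT/P = 0.03909 × 8.314 × 662.15 / 159 = 1.353 L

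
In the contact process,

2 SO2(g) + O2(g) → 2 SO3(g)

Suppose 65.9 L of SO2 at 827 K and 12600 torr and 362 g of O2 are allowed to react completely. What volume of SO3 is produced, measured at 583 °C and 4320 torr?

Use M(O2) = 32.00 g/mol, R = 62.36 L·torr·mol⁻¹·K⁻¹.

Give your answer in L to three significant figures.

n(SO2) = PV/RT = (12600 × 65.9) / (62.36 × 827) = 16.10 mol
n(O2) = 362 / 32.00 = 11.31 mol
For 16.10 mol SO2, stoichiometry requires (1/2) × 16.10 = 8.050 mol O2; 11.31 mol is available, so SO2 is limiting.
n(SO3) = (2/2) × 16.10 = 16.10 mol
V(SO3) = nRT/P = 16.10 × 62.36 × 856.15 / 4320 = 199.0 L

199 L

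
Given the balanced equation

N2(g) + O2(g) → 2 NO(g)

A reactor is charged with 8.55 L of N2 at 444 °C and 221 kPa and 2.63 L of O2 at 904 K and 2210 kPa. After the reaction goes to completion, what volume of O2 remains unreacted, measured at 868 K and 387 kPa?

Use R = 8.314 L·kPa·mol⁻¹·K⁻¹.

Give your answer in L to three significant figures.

n(N2) = PV/RT = (221 × 8.55) / (8.314 × 717.15) = 0.3169 mol
n(O2) = PV/RT = (2210 × 2.63) / (8.314 × 904) = 0.7733 mol
For 0.3169 mol N2, stoichiometry requires (1/1) × 0.3169 = 0.3169 mol O2; 0.7733 mol is available, so N2 is limiting.
n(O2) consumed = (1/1) × 0.3169 = 0.3169 mol; remaining = 0.7733 − 0.3169 = 0.4564 mol
V(O2) = nRT/P = 0.4564 × 8.314 × 868 / 387 = 8.511 L

8.51 L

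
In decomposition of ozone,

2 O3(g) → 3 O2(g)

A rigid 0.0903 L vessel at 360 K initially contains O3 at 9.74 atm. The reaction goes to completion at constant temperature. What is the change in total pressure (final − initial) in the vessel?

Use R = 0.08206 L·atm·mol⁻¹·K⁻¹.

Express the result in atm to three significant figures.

4.87 atm

At constant T and V, P ∝ n(gas): 2 mol gas → 3 mol gas.
P_final = (3/2) × 9.74 = 14.61 atm; ΔP = 14.61 − 9.74 = 4.870 atm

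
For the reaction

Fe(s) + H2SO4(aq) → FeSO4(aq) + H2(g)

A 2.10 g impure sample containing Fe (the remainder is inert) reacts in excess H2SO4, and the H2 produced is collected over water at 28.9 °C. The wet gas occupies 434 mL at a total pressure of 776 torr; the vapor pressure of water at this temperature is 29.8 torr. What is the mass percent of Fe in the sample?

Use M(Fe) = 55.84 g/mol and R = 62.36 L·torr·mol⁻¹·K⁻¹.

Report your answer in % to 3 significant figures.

45.7 %

P(H2) = 776 − 29.8 = 746.2 torr
n(H2) = PV/RT = (746.2 × 0.4340) / (62.36 × 302.05) = 0.01719 mol
n(Fe) = (1/1) × 0.01719 = 0.01719 mol
m(Fe) = 0.01719 × 55.84 = 0.9599 g
%Fe = 0.9599 / 2.10 × 100 = 45.71%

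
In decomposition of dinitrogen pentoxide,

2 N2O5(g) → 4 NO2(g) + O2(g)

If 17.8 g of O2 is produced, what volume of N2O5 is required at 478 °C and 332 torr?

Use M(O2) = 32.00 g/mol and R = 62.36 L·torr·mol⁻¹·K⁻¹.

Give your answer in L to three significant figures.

157 L

n(O2) = 17.80 / 32.00 = 0.5563 mol
n(N2O5) = (2/1) × 0.5563 = 1.113 mol
V = nRT/P = 1.113 × 62.36 × 751.15 / 332 = 157.0 L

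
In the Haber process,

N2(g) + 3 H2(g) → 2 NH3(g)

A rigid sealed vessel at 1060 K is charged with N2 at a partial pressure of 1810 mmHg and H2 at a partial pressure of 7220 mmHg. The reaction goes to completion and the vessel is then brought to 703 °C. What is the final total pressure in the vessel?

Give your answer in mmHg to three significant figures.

4980 mmHg

With V and T fixed, P_i ∝ n_i, so the mole ratios apply directly to partial pressures at 1060 K.
P(H2) required for 1810 mmHg of N2 = (3/1) × 1810 = 5430 mmHg; available 7220 mmHg, so N2 is limiting.
P(H2) remaining = 7220 − (3/1) × 1810 = 1790 mmHg
P(gaseous products) = (2)/1 × 1810 = 3620 mmHg
P_total at 1060 K = 1790 + 3620 = 5410 mmHg
Scaling to 703 °C: P = 5410 × 976.15/1060 = 4982 mmHg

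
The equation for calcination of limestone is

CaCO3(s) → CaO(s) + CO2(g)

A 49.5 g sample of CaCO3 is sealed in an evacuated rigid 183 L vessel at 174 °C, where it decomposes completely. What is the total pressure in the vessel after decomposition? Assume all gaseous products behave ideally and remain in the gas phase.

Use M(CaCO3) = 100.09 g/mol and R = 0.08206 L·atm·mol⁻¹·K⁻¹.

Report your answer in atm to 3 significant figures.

n(CaCO3) = 49.5 / 100.09 = 0.4946 mol
n(gas produced) = (1/1) × 0.4946 = 0.4946 mol
P = nRT/V = 0.4946 × 0.08206 × 447.15 / 183 = 0.09917 atm

0.0992 atm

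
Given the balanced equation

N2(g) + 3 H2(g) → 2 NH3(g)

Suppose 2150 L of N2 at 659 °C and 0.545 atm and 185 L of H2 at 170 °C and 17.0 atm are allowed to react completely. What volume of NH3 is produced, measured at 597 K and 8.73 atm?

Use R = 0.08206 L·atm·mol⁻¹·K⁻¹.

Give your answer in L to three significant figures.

n(N2) = PV/RT = (0.545 × 2150) / (0.08206 × 932.15) = 15.32 mol
n(H2) = PV/RT = (17.0 × 185) / (0.08206 × 443.15) = 86.48 mol
For 15.32 mol N2, stoichiometry requires (3/1) × 15.32 = 45.96 mol H2; 86.48 mol is available, so N2 is limiting.
n(NH3) = (2/1) × 15.32 = 30.64 mol
V(NH3) = nRT/P = 30.64 × 0.08206 × 597 / 8.73 = 171.9 L

172 L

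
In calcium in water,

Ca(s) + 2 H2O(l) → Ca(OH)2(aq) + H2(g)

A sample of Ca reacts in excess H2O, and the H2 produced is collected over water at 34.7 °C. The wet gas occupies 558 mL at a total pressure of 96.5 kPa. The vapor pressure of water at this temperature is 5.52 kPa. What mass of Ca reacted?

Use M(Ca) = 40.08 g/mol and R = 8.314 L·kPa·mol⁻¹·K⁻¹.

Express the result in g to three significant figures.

0.795 g

P(H2) = 96.5 − 5.52 = 90.98 kPa
n(H2) = PV/RT = (90.98 × 0.5580) / (8.314 × 307.85) = 0.01983 mol
n(Ca) = (1/1) × 0.01983 = 0.01983 mol
m(Ca) = 0.01983 × 40.08 = 0.7948 g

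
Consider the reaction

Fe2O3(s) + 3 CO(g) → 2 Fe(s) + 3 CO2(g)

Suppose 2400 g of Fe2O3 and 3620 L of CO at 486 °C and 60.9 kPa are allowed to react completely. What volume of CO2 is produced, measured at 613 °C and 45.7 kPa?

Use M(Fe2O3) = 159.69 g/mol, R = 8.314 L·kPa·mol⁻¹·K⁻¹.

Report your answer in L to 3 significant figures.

n(Fe2O3) = 2400 / 159.69 = 15.03 mol
n(CO) = PV/RT = (60.9 × 3620) / (8.314 × 759.15) = 34.93 mol
For 15.03 mol Fe2O3, stoichiometry requires (3/1) × 15.03 = 45.09 mol CO; 34.93 mol is available, so CO is limiting.
n(CO2) = (3/3) × 34.93 = 34.93 mol
V(CO2) = nRT/P = 34.93 × 8.314 × 886.15 / 45.7 = 5631 L

5630 L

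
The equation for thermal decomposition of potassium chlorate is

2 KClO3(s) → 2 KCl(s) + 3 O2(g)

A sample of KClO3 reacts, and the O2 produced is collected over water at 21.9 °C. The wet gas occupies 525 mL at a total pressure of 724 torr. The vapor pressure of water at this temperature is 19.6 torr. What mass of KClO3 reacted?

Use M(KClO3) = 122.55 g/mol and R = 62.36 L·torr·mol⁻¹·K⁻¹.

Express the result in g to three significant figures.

P(O2) = 724 − 19.6 = 704.4 torr
n(O2) = PV/RT = (704.4 × 0.5250) / (62.36 × 295.05) = 0.02010 mol
n(KClO3) = (2/3) × 0.02010 = 0.01340 mol
m(KClO3) = 0.01340 × 122.55 = 1.642 g

1.64 g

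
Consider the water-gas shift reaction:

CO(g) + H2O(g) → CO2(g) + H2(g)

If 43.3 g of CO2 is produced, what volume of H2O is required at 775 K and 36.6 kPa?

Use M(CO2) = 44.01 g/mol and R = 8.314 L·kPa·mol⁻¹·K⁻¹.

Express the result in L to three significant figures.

n(CO2) = 43.30 / 44.01 = 0.9839 mol
n(H2O) = (1/1) × 0.9839 = 0.9839 mol
V = nRT/P = 0.9839 × 8.314 × 775 / 36.6 = 173.2 L

173 L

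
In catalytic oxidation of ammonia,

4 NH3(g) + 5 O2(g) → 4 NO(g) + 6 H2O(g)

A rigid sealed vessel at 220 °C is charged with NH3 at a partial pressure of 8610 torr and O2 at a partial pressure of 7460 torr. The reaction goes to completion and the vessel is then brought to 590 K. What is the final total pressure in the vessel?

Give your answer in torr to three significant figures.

At constant V, partial pressures at 220 °C are proportional to moles, so apply stoichiometry directly to pressures.
P(O2) required for 8610 torr of NH3 = (5/4) × 8610 = 10760 torr; available 7460 torr, so O2 is limiting.
P(NH3) remaining = 8610 − (4/5) × 7460 = 2642 torr
P(gaseous products) = (4+6)/5 × 7460 = 14920 torr
P_total at 220 °C = 2642 + 14920 = 17560 torr
Scaling to 590 K: P = 17560 × 590/493.15 = 21010 torr

21000 torr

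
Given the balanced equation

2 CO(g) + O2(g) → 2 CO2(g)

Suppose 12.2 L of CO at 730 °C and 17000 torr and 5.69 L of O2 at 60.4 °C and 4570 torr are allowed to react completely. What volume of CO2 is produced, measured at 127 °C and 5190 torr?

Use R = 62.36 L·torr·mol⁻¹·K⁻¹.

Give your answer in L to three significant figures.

n(CO) = PV/RT = (17000 × 12.2) / (62.36 × 1003.15) = 3.315 mol
n(O2) = PV/RT = (4570 × 5.69) / (62.36 × 333.55) = 1.250 mol
For 3.315 mol CO, stoichiometry requires (1/2) × 3.315 = 1.657 mol O2; 1.250 mol is available, so O2 is limiting.
n(CO2) = (2/1) × 1.250 = 2.500 mol
V(CO2) = nRT/P = 2.500 × 62.36 × 400.15 / 5190 = 12.02 L

12.0 L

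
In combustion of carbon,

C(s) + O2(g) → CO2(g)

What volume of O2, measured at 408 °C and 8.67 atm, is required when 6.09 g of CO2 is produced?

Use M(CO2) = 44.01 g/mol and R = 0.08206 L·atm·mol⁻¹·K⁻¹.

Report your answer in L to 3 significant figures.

0.892 L

n(CO2) = 6.090 / 44.01 = 0.1384 mol
n(O2) = (1/1) × 0.1384 = 0.1384 mol
V = nRT/P = 0.1384 × 0.08206 × 681.15 / 8.67 = 0.8923 L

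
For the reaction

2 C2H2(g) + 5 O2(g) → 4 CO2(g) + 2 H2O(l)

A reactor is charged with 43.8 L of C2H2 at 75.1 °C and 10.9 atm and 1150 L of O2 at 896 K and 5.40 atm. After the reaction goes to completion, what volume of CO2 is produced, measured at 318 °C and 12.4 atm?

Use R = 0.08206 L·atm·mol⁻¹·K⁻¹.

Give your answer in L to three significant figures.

131 L

n(C2H2) = PV/RT = (10.9 × 43.8) / (0.08206 × 348.25) = 16.71 mol
n(O2) = PV/RT = (5.40 × 1150) / (0.08206 × 896) = 84.46 mol
For 16.71 mol C2H2, stoichiometry requires (5/2) × 16.71 = 41.78 mol O2; 84.46 mol is available, so C2H2 is limiting.
n(CO2) = (4/2) × 16.71 = 33.42 mol
V(CO2) = nRT/P = 33.42 × 0.08206 × 591.15 / 12.4 = 130.7 L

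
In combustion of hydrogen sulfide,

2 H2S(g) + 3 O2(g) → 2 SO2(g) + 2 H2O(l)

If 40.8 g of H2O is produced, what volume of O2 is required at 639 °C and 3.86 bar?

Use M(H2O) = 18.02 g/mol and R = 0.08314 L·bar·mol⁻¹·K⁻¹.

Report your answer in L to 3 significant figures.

66.7 L

n(H2O) = 40.80 / 18.02 = 2.264 mol
n(O2) = (3/2) × 2.264 = 3.396 mol
V = nRT/P = 3.396 × 0.08314 × 912.15 / 3.86 = 66.72 L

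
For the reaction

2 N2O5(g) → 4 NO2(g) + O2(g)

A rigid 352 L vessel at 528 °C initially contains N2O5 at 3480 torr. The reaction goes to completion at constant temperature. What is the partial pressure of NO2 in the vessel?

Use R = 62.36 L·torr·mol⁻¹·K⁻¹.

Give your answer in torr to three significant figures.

n(N2O5)₀ = PV/RT = (3480 × 352) / (62.36 × 801.15) = 24.52 mol
n(NO2) = (4/2) × 24.52 = 49.04 mol
P(NO2) = nRT/V = 49.04 × 62.36 × 801.15 / 352 = 6960 torr

6960 torr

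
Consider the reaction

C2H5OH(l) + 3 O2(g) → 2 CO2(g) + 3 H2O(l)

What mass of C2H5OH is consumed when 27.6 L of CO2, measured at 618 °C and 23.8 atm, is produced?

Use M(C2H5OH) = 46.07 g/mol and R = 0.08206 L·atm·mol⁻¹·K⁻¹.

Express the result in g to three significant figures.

207 g

n(CO2) = PV/RT = (23.8 × 27.6) / (0.08206 × 891.15) = 8.983 mol
n(C2H5OH) = (1/2) × 8.983 = 4.492 mol
m(C2H5OH) = 4.492 × 46.07 = 206.9 g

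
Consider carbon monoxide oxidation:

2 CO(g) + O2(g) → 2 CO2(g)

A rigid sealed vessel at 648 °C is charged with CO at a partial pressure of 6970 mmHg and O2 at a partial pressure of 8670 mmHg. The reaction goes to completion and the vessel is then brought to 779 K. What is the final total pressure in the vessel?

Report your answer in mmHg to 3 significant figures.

Because the vessel is rigid and T is held at 648 °C, work the stoichiometry in partial pressures (P_i = n_iRT/V).
P(O2) required for 6970 mmHg of CO = (1/2) × 6970 = 3485 mmHg; available 8670 mmHg, so CO is limiting.
P(O2) remaining = 8670 − (1/2) × 6970 = 5185 mmHg
P(gaseous products) = (2)/2 × 6970 = 6970 mmHg
P_total at 648 °C = 5185 + 6970 = 12160 mmHg
Scaling to 779 K: P = 12160 × 779/921.15 = 10280 mmHg

10300 mmHg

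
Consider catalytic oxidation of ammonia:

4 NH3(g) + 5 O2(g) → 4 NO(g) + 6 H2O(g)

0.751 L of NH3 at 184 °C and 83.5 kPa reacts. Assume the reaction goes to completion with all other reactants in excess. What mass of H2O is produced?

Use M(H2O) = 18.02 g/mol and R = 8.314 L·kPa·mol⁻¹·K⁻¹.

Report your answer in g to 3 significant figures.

0.446 g

n(NH3) = PV/RT = (83.5 × 0.751) / (8.314 × 457.15) = 0.01650 mol
n(H2O) = (6/4) × 0.01650 = 0.02475 mol
m(H2O) = 0.02475 × 18.02 = 0.4460 g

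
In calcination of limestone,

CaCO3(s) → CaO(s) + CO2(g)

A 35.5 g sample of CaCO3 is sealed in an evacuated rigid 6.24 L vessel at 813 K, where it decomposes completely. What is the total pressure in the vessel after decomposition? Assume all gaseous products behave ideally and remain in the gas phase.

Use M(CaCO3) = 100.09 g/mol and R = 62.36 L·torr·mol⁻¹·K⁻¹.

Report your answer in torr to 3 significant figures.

n(CaCO3) = 35.5 / 100.09 = 0.3547 mol
n(gas produced) = (1/1) × 0.3547 = 0.3547 mol
P = nRT/V = 0.3547 × 62.36 × 813 / 6.24 = 2882 torr

2880 torr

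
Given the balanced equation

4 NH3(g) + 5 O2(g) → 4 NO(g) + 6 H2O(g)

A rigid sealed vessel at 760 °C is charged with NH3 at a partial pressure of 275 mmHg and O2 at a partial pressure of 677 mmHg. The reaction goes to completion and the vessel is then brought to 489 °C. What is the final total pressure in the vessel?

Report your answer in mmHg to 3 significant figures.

753 mmHg

Because the vessel is rigid and T is held at 760 °C, work the stoichiometry in partial pressures (P_i = n_iRT/V).
P(O2) required for 275 mmHg of NH3 = (5/4) × 275 = 343.8 mmHg; available 677 mmHg, so NH3 is limiting.
P(O2) remaining = 677 − (5/4) × 275 = 333.2 mmHg
P(gaseous products) = (4+6)/4 × 275 = 687.5 mmHg
P_total at 760 °C = 333.2 + 687.5 = 1021 mmHg
Scaling to 489 °C: P = 1021 × 762.15/1033.15 = 753.2 mmHg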